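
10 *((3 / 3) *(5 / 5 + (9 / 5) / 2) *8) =152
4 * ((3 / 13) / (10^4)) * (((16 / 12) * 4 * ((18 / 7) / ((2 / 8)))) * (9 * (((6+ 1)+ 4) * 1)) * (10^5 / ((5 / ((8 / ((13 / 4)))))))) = 29196288 / 1183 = 24679.87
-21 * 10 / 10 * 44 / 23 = -924 / 23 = -40.17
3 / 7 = 0.43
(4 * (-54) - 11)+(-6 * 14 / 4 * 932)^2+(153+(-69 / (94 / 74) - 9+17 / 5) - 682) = 90019656499 / 235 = 383062368.08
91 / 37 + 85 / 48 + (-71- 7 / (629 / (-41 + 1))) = -2002471 / 30192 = -66.32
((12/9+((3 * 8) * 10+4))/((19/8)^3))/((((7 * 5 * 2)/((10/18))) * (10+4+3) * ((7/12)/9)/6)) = 4521984/5713547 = 0.79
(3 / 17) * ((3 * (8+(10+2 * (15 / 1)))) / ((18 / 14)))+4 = 404 / 17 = 23.76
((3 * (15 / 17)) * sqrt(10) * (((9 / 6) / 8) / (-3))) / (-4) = 45 * sqrt(10) / 1088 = 0.13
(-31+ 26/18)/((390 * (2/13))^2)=-133/16200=-0.01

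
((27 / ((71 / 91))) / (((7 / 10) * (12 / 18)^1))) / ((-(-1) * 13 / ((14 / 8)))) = 2835 / 284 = 9.98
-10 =-10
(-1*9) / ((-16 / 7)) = 63 / 16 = 3.94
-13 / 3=-4.33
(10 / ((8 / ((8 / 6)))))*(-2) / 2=-5 / 3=-1.67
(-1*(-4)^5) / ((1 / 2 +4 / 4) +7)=120.47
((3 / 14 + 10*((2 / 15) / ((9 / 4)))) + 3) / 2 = 1439 / 756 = 1.90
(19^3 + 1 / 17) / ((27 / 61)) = 790316 / 51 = 15496.39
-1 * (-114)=114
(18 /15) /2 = 3 /5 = 0.60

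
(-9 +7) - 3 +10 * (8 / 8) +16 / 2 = 13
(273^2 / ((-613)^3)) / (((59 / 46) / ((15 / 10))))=-5142501 / 13590437423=-0.00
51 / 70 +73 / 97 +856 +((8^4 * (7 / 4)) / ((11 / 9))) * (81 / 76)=10087098793 / 1419110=7108.05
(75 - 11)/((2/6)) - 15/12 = 763/4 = 190.75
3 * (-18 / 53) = -54 / 53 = -1.02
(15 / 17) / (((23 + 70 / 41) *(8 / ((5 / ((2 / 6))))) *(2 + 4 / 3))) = 5535 / 275536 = 0.02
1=1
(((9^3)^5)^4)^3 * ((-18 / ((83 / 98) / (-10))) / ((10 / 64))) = 655134173360068951100330777507147829456655374532831758224377176317433717667818074282263822203223320569850433883135783616056827677608754864649901080407066679112216018572248996096 / 83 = 7893182811567095796389527000000000000000000000000000000000000000000000000000000000000000000000000000000000000000000000000000000000000000000000000000000000000000000000000000000.00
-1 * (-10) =10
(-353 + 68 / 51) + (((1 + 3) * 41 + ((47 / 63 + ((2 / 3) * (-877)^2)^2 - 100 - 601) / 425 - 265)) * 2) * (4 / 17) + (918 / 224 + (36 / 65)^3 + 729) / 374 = 170791899260910719137 / 586678092000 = 291116886.06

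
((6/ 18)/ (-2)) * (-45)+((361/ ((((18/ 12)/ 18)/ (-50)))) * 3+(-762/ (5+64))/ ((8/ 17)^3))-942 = -650840.47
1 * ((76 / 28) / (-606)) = -19 / 4242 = -0.00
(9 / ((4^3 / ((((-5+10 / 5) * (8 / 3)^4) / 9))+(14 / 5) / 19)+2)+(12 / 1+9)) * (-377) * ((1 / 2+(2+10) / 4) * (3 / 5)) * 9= -3702519639 / 33430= -110754.40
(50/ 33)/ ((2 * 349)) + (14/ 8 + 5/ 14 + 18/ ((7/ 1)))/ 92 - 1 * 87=-2579524777/ 29667792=-86.95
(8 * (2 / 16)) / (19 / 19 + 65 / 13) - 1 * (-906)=5437 / 6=906.17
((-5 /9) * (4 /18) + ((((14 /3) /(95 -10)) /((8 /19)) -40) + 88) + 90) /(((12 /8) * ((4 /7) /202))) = 2687102677 /82620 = 32523.63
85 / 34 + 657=659.50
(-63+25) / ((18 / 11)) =-209 / 9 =-23.22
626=626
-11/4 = -2.75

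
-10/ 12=-5/ 6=-0.83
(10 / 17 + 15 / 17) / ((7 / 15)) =375 / 119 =3.15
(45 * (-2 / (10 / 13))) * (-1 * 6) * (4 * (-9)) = -25272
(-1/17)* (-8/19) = 8/323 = 0.02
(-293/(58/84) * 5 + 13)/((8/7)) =-428071/232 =-1845.13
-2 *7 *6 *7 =-588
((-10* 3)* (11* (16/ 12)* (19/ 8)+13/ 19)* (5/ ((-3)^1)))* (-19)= -101225/ 3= -33741.67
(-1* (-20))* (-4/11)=-80/11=-7.27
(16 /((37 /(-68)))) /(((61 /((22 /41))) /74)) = -47872 /2501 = -19.14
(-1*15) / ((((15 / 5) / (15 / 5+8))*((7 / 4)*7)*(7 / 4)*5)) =-176 / 343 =-0.51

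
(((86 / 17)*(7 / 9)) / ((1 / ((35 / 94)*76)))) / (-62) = -1.80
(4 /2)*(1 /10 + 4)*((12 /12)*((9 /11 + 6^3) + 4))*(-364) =-36250396 /55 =-659098.11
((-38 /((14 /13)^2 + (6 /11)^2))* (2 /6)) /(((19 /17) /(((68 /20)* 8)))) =-11819522 /55875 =-211.54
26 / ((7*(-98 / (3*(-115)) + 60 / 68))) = 152490 / 47887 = 3.18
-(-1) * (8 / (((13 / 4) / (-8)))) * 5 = -1280 / 13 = -98.46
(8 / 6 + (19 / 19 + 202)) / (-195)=-613 / 585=-1.05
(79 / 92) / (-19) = -79 / 1748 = -0.05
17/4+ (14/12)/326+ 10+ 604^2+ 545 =178668499/489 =365375.25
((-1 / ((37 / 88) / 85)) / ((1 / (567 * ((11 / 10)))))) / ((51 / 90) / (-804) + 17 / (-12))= 6619203360 / 74407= 88959.42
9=9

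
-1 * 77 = -77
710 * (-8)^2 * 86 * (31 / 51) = 121143040 / 51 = 2375353.73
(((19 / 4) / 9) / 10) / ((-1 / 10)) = -0.53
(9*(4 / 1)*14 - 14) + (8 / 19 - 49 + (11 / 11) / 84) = 704527 / 1596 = 441.43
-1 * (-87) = 87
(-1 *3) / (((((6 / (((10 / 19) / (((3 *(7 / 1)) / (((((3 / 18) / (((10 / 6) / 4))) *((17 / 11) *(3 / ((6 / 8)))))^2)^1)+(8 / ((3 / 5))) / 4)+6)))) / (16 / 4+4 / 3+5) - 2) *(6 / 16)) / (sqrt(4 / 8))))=-11467520 *sqrt(2) / 34648631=-0.47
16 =16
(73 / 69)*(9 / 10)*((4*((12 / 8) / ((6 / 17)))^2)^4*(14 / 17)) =629049185709 / 29440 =21367159.84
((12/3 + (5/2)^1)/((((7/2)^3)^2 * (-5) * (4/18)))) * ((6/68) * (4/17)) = -11232/170002805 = -0.00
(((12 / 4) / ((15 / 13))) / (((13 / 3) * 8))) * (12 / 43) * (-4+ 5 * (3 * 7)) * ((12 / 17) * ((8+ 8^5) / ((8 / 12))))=15772968 / 215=73362.64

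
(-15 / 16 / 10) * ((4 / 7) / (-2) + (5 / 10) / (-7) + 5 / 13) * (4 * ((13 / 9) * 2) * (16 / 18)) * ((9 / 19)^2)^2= -1215 / 912247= -0.00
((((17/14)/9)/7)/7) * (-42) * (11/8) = -187/1176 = -0.16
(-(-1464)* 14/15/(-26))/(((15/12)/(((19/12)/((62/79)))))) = -2563708/30225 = -84.82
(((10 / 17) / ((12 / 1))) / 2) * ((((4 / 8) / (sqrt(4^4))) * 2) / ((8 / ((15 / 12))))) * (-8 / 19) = -25 / 248064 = -0.00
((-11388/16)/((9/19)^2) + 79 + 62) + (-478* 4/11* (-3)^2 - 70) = -4665.48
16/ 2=8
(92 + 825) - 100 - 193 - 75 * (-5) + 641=1640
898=898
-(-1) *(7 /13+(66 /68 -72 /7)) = -27155 /3094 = -8.78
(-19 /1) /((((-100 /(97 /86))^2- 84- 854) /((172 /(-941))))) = 15374306 /30645715439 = 0.00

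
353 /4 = 88.25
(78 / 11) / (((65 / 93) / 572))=29016 / 5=5803.20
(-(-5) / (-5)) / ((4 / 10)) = -5 / 2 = -2.50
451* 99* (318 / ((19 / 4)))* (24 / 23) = 1363044672 / 437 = 3119095.36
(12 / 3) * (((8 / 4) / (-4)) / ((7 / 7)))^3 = -1 / 2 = -0.50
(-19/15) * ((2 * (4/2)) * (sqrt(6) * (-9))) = 228 * sqrt(6)/5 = 111.70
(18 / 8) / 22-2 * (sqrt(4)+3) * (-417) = 366969 / 88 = 4170.10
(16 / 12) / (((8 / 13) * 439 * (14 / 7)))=13 / 5268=0.00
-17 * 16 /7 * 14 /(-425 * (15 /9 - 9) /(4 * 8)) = -1536 /275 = -5.59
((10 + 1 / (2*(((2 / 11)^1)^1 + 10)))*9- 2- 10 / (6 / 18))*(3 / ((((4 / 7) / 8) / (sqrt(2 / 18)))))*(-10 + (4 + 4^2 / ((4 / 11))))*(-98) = -12187721 / 4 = -3046930.25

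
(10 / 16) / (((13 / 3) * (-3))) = -5 / 104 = -0.05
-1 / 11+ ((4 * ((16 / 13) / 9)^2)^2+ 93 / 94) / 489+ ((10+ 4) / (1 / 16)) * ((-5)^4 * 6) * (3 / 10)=23876641159248131681 / 94748609444346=251999.91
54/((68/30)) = 405/17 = 23.82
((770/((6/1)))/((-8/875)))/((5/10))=-336875/12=-28072.92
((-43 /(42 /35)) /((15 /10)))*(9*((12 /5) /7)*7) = -516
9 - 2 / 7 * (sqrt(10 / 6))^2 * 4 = 149 / 21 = 7.10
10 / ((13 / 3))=30 / 13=2.31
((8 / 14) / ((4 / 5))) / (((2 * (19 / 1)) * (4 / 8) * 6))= 5 / 798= 0.01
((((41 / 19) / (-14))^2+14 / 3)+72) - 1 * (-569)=137059415 / 212268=645.69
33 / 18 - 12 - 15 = -151 / 6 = -25.17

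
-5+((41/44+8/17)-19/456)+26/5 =35023/22440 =1.56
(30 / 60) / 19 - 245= -9309 / 38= -244.97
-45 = -45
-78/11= -7.09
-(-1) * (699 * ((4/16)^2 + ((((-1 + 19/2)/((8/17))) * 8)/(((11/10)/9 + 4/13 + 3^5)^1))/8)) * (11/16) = 65.69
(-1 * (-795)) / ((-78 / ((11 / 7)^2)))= -32065 / 1274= -25.17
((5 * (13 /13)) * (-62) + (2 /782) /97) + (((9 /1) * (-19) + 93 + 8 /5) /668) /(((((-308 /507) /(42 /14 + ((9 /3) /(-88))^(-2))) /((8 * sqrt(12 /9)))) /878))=1318136.19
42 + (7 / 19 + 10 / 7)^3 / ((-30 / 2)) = 1468509391 / 35289555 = 41.61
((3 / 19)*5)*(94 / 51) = 470 / 323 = 1.46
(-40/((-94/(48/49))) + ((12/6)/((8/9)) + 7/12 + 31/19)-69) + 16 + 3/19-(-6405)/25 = 208.24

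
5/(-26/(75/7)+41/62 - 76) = -0.06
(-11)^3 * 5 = -6655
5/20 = 1/4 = 0.25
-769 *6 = -4614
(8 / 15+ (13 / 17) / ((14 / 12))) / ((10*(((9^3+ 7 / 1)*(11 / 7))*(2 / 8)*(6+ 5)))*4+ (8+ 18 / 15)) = 1061 / 113554611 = 0.00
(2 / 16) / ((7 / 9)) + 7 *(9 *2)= 7065 / 56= 126.16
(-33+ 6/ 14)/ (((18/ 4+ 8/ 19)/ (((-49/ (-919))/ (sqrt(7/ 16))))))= -34656*sqrt(7)/ 171853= -0.53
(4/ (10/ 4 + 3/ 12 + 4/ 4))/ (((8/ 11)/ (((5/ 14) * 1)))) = 11/ 21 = 0.52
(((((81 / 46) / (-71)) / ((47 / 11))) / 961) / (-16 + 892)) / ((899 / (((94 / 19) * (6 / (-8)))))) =891 / 31308748492304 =0.00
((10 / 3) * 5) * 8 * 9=1200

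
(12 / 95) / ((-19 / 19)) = -12 / 95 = -0.13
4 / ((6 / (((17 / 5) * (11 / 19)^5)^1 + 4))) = 34839898 / 12380495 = 2.81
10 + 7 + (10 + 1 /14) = 379 /14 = 27.07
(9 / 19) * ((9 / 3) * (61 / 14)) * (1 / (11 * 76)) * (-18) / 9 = -1647 / 111188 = -0.01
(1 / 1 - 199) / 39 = -66 / 13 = -5.08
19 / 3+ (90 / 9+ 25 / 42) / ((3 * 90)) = 14453 / 2268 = 6.37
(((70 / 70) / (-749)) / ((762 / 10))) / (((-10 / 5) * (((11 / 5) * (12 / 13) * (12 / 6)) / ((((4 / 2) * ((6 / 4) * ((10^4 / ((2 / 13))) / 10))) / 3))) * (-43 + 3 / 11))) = -0.00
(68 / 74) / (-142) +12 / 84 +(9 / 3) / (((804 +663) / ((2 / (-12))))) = 7340083 / 53953326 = 0.14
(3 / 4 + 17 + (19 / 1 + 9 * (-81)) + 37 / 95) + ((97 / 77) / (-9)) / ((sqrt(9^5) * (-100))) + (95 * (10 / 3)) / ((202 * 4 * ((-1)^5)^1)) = -22370669147947 / 32315768100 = -692.25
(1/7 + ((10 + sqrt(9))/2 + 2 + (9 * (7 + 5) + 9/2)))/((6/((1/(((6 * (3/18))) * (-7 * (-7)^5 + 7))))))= 53/308847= 0.00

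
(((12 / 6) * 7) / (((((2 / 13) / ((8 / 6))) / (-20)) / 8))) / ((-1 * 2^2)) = 14560 / 3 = 4853.33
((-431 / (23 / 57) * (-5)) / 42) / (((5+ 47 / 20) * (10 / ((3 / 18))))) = 40945 / 142002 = 0.29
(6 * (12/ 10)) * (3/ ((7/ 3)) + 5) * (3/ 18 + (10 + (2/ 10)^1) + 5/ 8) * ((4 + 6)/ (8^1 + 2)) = 497.45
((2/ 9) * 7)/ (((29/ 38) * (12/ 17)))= 2261/ 783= 2.89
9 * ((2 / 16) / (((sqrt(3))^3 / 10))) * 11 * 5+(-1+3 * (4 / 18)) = -1 / 3+275 * sqrt(3) / 4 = 118.75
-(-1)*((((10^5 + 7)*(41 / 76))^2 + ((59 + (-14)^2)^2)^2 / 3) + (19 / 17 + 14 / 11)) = 4666238183474875 / 1080112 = 4320142895.81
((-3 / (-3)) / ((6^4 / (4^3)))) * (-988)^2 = 3904576 / 81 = 48204.64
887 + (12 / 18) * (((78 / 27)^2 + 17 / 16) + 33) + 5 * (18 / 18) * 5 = 1827889 / 1944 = 940.27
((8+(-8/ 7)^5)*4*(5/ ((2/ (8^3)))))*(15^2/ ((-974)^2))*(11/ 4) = 80536896000/ 3986099383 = 20.20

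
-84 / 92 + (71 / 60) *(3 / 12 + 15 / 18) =6109 / 16560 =0.37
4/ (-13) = -4/ 13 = -0.31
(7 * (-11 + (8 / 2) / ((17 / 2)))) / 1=-1253 / 17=-73.71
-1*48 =-48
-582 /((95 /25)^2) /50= -291 /361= -0.81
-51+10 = -41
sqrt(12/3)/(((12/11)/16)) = 88/3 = 29.33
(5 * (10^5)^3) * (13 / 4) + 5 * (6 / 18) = 48750000000000005 / 3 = 16250000000000001.67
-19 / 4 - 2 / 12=-59 / 12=-4.92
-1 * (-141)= 141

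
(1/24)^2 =1/576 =0.00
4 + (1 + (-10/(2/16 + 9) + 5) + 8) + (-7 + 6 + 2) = 1307/73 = 17.90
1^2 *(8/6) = 4/3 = 1.33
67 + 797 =864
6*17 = 102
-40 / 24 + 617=1846 / 3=615.33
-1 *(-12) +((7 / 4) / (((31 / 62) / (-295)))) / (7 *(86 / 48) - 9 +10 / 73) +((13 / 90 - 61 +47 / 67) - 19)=-2703548011 / 7772670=-347.83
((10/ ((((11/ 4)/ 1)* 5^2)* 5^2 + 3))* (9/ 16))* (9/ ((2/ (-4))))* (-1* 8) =3240/ 6887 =0.47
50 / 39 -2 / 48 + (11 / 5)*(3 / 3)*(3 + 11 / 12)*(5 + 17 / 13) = 6671 / 120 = 55.59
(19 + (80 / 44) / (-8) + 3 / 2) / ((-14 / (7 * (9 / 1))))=-2007 / 22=-91.23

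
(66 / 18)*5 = 55 / 3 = 18.33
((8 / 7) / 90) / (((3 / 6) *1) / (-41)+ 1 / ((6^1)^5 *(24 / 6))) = -566784 / 542885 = -1.04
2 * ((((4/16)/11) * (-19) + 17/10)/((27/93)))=961/110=8.74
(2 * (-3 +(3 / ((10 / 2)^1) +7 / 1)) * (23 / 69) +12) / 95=226 / 1425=0.16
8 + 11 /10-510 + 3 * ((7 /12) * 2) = -2487 /5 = -497.40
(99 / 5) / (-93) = -33 / 155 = -0.21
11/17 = 0.65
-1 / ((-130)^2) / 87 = -1 / 1470300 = -0.00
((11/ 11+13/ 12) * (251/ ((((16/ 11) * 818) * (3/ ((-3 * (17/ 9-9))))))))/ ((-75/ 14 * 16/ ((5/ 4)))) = -96635/ 2120256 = -0.05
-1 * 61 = -61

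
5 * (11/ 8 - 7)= -28.12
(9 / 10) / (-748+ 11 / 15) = -27 / 22418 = -0.00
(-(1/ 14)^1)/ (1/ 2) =-1/ 7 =-0.14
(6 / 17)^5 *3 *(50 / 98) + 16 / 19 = 1124248688 / 1321886867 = 0.85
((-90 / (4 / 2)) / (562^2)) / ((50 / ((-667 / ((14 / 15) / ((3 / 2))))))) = 54027 / 17687264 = 0.00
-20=-20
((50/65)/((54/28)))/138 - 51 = -1235099/24219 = -51.00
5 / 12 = 0.42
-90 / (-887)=90 / 887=0.10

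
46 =46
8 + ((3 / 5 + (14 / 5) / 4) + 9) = 183 / 10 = 18.30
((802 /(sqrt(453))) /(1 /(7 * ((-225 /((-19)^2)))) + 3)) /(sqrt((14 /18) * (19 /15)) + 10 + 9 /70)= -928415250 * sqrt(100415) /2214456264827 + 141052802625 * sqrt(453) /2214456264827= 1.22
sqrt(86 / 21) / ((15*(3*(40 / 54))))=0.06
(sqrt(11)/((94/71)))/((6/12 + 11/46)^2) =37559 * sqrt(11)/27166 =4.59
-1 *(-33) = 33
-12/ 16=-3/ 4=-0.75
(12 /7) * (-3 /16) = -9 /28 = -0.32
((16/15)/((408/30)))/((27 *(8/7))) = 7/2754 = 0.00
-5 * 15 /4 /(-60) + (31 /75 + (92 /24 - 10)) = -6529 /1200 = -5.44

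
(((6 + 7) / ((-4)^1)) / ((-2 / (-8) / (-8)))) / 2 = 52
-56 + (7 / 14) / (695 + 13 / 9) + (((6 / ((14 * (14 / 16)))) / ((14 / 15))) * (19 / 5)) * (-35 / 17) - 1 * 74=-1400389063 / 10442488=-134.10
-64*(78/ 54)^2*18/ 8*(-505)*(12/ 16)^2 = 85345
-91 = -91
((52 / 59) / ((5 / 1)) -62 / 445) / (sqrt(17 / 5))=194 * sqrt(85) / 89267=0.02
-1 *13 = -13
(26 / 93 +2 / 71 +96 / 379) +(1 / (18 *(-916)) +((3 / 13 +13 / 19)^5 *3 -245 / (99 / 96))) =-235.09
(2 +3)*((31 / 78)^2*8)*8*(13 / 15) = 15376 / 351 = 43.81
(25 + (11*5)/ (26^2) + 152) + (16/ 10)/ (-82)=24537231/ 138580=177.06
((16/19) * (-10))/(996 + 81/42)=-2240/265449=-0.01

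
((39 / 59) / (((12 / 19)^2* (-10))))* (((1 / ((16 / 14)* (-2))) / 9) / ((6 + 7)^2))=2527 / 53015040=0.00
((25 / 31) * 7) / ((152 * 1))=175 / 4712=0.04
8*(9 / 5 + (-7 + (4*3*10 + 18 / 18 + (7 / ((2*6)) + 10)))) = 1011.07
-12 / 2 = -6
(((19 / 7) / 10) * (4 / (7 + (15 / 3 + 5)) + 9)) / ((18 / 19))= 56677 / 21420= 2.65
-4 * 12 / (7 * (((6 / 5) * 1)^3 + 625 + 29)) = -1000 / 95627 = -0.01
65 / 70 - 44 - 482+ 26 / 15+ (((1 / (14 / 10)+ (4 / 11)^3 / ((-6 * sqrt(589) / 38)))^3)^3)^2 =-15003336894118279723715036923469473802726437709519497318445227556807271639774438826475273622312641 / 28668670177263025547800895360434820470495941997602193845053159059114280444364735739868409982710 - 352724637051849604641018663924729909817677708385183220793739027670491059507299328640 * sqrt(589) / 11396400119758396856324319686608239208494206924658705848350947117421471879107778191147369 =-523.34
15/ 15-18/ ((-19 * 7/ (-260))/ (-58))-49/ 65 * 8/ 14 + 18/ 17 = 300180467/ 146965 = 2042.53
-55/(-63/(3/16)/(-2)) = -55/168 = -0.33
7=7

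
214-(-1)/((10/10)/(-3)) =211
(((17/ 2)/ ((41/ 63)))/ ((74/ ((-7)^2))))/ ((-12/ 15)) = -262395/ 24272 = -10.81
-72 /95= -0.76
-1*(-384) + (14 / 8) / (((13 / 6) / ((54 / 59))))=384.74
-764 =-764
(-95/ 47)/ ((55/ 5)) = -95/ 517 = -0.18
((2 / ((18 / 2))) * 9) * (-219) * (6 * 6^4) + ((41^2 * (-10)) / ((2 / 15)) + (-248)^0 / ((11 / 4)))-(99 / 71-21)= -2758447507 / 781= -3531943.03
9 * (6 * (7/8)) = 47.25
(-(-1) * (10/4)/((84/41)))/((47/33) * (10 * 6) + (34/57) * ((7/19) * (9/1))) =814055/58328592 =0.01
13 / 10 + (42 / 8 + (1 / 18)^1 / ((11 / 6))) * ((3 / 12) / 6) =24077 / 15840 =1.52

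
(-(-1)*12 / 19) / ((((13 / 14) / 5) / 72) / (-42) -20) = -2540160 / 80438647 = -0.03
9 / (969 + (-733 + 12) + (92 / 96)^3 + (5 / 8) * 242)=124416 / 5531399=0.02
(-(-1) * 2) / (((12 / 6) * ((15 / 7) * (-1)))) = -7 / 15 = -0.47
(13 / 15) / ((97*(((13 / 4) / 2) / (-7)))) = -56 / 1455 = -0.04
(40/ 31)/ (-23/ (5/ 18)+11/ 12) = -2400/ 152303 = -0.02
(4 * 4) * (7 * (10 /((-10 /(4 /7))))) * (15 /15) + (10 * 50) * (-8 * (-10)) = 39936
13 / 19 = 0.68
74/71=1.04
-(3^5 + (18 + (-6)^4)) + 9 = -1548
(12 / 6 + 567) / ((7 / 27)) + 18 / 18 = 15370 / 7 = 2195.71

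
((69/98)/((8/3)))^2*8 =42849/76832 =0.56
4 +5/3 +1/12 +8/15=377/60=6.28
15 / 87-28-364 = -11363 / 29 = -391.83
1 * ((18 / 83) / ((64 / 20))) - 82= -81.93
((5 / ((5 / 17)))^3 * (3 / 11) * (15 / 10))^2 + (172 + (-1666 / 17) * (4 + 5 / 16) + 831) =3910847981 / 968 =4040132.21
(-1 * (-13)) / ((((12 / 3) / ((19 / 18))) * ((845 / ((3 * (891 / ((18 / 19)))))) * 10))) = 11913 / 10400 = 1.15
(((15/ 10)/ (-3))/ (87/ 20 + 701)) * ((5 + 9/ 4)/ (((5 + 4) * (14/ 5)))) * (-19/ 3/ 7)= 13775/ 74654244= 0.00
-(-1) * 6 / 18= 1 / 3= 0.33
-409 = -409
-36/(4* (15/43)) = -129/5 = -25.80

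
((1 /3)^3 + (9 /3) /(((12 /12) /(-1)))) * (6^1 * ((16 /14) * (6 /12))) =-10.16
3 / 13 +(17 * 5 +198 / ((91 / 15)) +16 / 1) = 12182 / 91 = 133.87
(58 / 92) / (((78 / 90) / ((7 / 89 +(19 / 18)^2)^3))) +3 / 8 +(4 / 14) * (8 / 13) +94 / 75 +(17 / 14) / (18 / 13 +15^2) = 277535771117821024079 / 91169490226098211200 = 3.04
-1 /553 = -0.00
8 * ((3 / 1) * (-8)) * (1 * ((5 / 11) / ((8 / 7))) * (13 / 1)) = -10920 / 11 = -992.73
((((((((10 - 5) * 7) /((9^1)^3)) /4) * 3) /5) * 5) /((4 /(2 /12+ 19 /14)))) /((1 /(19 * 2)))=380 /729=0.52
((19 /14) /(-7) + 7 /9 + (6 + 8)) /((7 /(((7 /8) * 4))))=12863 /1764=7.29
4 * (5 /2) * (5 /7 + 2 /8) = 135 /14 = 9.64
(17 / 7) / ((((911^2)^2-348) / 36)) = 612 / 4821382061251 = 0.00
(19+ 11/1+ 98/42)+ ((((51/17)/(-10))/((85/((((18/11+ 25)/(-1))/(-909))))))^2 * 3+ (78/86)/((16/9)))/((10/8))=6277730124450551/191736338337500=32.74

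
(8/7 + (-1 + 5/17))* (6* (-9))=-2808/119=-23.60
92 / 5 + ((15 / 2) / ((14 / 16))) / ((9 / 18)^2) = 1844 / 35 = 52.69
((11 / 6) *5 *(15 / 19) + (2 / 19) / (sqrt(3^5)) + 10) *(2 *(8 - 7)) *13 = 52 *sqrt(3) / 513 + 8515 / 19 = 448.33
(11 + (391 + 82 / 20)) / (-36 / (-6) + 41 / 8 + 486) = 16244 / 19885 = 0.82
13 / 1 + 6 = 19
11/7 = 1.57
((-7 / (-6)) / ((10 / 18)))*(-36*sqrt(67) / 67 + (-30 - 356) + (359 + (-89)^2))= 82887 / 5 - 378*sqrt(67) / 335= 16568.16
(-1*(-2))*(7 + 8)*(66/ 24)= 165/ 2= 82.50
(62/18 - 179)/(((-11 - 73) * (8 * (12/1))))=395/18144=0.02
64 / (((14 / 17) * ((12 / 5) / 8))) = 5440 / 21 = 259.05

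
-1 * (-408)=408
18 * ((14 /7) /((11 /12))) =432 /11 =39.27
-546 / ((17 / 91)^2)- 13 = -4525183 / 289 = -15658.07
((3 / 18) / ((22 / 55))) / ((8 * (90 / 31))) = 0.02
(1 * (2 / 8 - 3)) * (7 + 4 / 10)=-407 / 20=-20.35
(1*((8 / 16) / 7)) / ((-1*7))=-1 / 98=-0.01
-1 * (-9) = 9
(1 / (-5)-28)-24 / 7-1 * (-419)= 13558 / 35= 387.37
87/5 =17.40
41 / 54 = 0.76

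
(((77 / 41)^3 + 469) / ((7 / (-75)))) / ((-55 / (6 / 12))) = 35121945 / 758131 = 46.33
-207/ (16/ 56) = -1449/ 2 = -724.50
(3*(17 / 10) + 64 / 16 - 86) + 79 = 21 / 10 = 2.10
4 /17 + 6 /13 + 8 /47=9006 /10387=0.87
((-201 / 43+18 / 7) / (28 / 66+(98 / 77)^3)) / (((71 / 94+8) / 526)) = -62486560818 / 1229449249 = -50.82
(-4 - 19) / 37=-23 / 37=-0.62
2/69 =0.03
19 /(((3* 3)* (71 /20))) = 380 /639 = 0.59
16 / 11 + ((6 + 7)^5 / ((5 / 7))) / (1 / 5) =28589577 / 11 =2599052.45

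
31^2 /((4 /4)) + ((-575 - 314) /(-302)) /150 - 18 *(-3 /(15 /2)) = 43860349 /45300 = 968.22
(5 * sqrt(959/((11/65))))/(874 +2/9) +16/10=45 * sqrt(685685)/86548 +8/5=2.03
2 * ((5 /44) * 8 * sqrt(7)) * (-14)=-280 * sqrt(7) /11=-67.35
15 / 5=3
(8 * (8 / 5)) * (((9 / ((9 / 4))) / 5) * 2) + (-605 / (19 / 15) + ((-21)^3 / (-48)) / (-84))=-13967233 / 30400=-459.45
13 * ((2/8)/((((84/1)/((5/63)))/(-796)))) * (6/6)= -12935/5292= -2.44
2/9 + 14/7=20/9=2.22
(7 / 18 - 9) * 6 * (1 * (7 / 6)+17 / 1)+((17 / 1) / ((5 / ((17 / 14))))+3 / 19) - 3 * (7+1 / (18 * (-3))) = -11434571 / 11970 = -955.27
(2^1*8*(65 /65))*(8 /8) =16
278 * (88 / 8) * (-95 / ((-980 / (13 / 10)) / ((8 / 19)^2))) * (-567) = -25760592 / 665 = -38737.73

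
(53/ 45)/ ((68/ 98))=2597/ 1530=1.70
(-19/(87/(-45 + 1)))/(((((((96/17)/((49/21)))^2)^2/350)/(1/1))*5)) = 1466905632115/74816815104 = 19.61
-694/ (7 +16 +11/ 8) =-5552/ 195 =-28.47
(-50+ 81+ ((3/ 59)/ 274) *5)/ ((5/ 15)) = 1503483/ 16166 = 93.00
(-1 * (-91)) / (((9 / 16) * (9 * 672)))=13 / 486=0.03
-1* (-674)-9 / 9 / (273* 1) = 184001 / 273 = 674.00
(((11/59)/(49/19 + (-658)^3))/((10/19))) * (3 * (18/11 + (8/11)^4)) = -0.00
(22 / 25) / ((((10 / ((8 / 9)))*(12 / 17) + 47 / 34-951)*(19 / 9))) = -6732 / 15208075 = -0.00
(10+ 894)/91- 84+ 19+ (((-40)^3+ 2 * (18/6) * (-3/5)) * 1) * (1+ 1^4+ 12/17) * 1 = -1340021283/7735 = -173241.28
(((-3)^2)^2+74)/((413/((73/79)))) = 11315/32627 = 0.35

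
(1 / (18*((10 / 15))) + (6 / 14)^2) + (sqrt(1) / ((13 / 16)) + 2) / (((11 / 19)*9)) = 74587 / 84084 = 0.89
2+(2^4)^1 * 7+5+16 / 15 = 1801 / 15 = 120.07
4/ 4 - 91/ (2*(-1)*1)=46.50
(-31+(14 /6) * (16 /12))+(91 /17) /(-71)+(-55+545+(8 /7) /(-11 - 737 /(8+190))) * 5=9759658682 /4030173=2421.65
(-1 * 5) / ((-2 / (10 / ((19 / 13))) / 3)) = 51.32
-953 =-953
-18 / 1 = -18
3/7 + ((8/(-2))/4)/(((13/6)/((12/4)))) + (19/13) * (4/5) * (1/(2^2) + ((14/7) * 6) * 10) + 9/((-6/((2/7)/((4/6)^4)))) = 1000813/7280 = 137.47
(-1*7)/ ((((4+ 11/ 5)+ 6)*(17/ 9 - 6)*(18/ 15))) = 525/ 4514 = 0.12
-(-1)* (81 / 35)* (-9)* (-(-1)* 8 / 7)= -5832 / 245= -23.80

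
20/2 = 10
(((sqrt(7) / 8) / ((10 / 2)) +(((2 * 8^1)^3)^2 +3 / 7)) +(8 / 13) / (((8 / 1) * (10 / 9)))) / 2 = sqrt(7) / 80 +15267267013 / 1820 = 8388608.28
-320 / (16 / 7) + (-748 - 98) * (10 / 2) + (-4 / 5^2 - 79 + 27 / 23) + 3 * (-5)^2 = -2514467 / 575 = -4372.99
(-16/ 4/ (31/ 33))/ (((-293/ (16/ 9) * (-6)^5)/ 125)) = -2750/ 6621507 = -0.00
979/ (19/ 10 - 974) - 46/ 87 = -1298896/ 845727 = -1.54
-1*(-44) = 44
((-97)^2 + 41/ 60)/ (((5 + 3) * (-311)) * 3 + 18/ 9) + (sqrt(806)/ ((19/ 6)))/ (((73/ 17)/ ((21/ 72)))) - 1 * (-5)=119 * sqrt(806)/ 5548 + 1674019/ 447720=4.35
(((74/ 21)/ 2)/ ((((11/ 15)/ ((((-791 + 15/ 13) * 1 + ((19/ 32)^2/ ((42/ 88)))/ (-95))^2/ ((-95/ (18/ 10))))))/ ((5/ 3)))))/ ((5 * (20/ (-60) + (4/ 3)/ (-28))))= 2818645921758787213/ 113425055744000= 24850.29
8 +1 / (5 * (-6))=239 / 30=7.97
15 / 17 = 0.88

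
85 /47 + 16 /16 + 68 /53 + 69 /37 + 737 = 68476062 /92167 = 742.96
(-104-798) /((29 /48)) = -43296 /29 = -1492.97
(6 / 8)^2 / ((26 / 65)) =45 / 32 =1.41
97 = 97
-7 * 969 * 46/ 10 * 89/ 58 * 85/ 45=-78680539/ 870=-90437.40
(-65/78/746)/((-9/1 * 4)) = 5/161136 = 0.00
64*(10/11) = 640/11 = 58.18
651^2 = 423801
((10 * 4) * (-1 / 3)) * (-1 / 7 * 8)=320 / 21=15.24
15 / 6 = 5 / 2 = 2.50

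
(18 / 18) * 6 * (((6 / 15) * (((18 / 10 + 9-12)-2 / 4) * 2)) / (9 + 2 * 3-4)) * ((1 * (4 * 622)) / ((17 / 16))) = -1737.08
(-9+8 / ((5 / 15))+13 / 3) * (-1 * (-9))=174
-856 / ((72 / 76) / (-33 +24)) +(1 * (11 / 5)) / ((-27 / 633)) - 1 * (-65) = 366544 / 45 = 8145.42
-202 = -202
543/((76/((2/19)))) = 543/722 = 0.75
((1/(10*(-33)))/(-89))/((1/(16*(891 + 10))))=7208/14685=0.49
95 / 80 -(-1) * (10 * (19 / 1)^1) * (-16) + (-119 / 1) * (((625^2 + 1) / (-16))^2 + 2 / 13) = -59013671391567 / 832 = -70929893499.48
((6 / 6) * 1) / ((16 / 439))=439 / 16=27.44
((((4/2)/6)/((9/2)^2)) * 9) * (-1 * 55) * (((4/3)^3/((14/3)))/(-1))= 7040/1701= 4.14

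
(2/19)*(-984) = -1968/19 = -103.58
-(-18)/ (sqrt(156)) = 3 * sqrt(39)/ 13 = 1.44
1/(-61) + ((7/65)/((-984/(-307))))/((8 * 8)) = -3962351/249699840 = -0.02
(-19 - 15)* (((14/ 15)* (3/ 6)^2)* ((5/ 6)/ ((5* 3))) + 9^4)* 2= -60230099/ 135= -446148.88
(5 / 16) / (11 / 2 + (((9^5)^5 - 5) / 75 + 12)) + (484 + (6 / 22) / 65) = 3975006901033689318848818781077 / 8212752979194793615546606360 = 484.00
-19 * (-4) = 76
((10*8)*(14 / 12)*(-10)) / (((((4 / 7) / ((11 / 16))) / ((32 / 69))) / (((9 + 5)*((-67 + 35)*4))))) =193177600 / 207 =933225.12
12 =12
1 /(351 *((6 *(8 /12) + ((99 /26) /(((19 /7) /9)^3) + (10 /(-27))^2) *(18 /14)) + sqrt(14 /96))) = 21281401517576088 /1364326689170280666055 - 9709705287828 *sqrt(21) /1364326689170280666055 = 0.00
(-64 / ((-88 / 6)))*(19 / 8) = 114 / 11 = 10.36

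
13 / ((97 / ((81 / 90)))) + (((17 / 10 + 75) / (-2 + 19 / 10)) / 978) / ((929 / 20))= 45710977 / 440652570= 0.10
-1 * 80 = -80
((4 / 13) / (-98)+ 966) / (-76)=-153835 / 12103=-12.71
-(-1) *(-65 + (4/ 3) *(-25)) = -295/ 3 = -98.33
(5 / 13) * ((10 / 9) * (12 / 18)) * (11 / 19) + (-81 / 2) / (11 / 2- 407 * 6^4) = 1160966489 / 7035348177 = 0.17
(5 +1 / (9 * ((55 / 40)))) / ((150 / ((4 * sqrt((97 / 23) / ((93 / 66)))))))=1006 * sqrt(1521542) / 5294025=0.23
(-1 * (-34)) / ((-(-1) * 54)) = 17 / 27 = 0.63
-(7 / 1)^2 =-49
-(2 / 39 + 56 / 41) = -2266 / 1599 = -1.42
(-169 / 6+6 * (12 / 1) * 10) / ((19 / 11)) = 45661 / 114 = 400.54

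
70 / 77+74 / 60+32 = 34.14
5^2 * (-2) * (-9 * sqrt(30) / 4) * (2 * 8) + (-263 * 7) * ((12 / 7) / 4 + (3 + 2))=-9994 + 1800 * sqrt(30)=-134.99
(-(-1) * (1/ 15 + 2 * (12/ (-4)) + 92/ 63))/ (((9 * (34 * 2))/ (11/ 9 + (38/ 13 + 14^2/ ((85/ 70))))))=-463973837/ 383439420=-1.21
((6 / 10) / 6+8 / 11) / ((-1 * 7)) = -13 / 110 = -0.12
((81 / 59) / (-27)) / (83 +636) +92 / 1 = 3902729 / 42421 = 92.00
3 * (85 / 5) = 51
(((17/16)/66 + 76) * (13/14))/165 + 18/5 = 1965049/487872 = 4.03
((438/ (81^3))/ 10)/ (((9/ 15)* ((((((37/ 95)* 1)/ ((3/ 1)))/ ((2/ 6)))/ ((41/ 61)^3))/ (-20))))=-9559342700/ 4463199355977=-0.00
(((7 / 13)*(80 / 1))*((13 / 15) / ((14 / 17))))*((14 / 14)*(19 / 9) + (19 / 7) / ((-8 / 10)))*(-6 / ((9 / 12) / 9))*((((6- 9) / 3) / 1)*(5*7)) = -439280 / 3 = -146426.67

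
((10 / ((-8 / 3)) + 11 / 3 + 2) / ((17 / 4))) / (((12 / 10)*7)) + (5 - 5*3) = -9.95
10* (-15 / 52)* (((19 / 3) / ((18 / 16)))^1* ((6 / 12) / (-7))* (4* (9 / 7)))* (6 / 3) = 11.93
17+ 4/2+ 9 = 28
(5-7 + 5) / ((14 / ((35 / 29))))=15 / 58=0.26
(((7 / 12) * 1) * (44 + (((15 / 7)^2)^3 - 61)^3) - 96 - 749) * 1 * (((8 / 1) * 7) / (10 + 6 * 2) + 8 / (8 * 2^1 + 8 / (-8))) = 9213347967581392147864 / 115152104423667465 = 80010.24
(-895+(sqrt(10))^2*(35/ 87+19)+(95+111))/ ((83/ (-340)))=14641420/ 7221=2027.62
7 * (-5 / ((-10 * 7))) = 0.50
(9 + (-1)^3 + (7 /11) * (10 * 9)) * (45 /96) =30.60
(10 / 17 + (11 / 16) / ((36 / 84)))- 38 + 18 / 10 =-34.01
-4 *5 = -20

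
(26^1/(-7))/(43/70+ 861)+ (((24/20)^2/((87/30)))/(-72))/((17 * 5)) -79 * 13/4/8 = -763532857591/23787447200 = -32.10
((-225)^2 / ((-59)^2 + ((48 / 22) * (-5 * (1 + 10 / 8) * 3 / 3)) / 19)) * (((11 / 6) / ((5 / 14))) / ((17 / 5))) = 271569375 / 12363403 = 21.97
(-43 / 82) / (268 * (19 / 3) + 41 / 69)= -2967 / 9606874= -0.00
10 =10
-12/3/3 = -4/3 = -1.33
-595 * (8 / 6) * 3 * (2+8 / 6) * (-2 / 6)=23800 / 9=2644.44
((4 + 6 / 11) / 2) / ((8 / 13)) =325 / 88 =3.69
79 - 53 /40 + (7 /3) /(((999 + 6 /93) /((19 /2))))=288763151 /3716520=77.70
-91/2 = -45.50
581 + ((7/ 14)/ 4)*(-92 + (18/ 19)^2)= 205630/ 361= 569.61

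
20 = 20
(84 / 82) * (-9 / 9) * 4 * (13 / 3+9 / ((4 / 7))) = -3374 / 41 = -82.29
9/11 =0.82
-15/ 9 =-5/ 3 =-1.67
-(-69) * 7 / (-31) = -483 / 31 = -15.58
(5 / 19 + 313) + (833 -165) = 18644 / 19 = 981.26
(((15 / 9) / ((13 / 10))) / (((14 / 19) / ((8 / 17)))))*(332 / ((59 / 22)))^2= 202723980800 / 16155321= 12548.43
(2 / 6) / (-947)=-1 / 2841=-0.00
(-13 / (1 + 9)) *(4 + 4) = -52 / 5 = -10.40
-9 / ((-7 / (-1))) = -9 / 7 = -1.29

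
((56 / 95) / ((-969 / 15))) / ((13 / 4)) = -224 / 79781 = -0.00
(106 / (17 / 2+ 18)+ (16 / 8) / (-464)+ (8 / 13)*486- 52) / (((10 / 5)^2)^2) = 757235 / 48256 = 15.69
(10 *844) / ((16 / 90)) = 47475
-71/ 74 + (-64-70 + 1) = -9913/ 74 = -133.96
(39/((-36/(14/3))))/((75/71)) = -6461/1350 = -4.79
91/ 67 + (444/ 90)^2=387367/ 15075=25.70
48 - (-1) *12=60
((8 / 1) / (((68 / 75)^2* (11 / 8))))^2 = 506250000 / 10106041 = 50.09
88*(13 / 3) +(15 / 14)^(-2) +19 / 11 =950231 / 2475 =383.93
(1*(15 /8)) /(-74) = -15 /592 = -0.03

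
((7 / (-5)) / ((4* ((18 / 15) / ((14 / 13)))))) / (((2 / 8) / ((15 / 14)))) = -35 / 26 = -1.35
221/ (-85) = -13/ 5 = -2.60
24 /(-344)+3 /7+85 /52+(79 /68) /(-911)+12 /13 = 176664234 /60600631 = 2.92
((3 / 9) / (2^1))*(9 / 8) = 3 / 16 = 0.19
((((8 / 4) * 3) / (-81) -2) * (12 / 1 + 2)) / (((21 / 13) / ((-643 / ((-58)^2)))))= 234052 / 68121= 3.44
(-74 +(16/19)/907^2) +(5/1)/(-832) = -962406357351/13004435392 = -74.01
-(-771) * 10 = 7710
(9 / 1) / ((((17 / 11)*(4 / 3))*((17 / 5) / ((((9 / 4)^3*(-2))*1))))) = -1082565 / 36992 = -29.26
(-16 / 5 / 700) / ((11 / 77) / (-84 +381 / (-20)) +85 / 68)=-32976 / 9006875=-0.00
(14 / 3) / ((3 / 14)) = 196 / 9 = 21.78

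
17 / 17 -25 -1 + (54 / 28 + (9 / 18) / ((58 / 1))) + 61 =30805 / 812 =37.94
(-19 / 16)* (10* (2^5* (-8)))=3040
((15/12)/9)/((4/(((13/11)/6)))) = 65/9504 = 0.01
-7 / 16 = -0.44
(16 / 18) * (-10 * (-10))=800 / 9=88.89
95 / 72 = 1.32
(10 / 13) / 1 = 10 / 13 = 0.77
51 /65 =0.78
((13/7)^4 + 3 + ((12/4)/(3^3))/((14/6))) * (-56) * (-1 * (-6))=-1722160/343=-5020.87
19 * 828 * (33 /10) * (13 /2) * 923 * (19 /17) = 29589426009 /85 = 348110894.22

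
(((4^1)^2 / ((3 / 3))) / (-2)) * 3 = -24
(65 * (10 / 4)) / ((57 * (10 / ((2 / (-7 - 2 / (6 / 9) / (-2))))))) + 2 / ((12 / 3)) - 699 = -876049 / 1254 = -698.60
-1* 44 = -44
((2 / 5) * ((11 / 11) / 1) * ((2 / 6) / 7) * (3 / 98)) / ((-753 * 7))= -0.00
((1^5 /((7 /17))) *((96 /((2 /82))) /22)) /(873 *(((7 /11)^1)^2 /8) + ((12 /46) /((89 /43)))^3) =8417613110904448 /856170605626203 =9.83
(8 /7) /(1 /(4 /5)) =32 /35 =0.91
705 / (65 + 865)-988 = -61209 / 62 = -987.24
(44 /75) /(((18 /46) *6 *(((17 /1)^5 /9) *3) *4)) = 253 /1916806950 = 0.00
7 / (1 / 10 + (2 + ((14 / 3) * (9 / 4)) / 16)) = 160 / 63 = 2.54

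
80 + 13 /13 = 81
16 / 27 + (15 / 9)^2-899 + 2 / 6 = -24173 / 27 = -895.30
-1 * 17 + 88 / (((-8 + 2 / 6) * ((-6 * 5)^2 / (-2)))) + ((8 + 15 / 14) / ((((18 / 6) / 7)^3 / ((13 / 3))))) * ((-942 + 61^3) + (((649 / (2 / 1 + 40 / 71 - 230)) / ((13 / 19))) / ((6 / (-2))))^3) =151784738760738852051889991 / 1344656930943830400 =112879899.15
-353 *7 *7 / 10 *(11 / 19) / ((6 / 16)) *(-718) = 546446824 / 285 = 1917357.28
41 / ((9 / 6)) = 82 / 3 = 27.33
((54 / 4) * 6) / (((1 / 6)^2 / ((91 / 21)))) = 12636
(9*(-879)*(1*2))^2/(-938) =-125167842/469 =-266882.39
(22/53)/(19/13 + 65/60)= 3432/21041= 0.16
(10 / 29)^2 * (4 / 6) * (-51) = -3400 / 841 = -4.04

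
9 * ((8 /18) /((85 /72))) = 288 /85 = 3.39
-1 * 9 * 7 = -63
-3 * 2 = -6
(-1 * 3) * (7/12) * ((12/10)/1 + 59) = -2107/20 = -105.35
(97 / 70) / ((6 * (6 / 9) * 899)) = 97 / 251720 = 0.00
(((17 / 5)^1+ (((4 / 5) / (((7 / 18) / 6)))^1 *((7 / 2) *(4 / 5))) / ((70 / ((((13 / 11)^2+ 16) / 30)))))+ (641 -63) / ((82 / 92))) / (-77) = -2831006267 / 334247375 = -8.47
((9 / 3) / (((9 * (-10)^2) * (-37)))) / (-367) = 0.00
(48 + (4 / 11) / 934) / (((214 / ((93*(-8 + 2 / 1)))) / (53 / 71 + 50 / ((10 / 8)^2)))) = -159948984150 / 39025789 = -4098.55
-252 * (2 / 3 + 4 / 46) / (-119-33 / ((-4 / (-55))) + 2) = 5824 / 17503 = 0.33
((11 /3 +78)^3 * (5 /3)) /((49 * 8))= 1500625 /648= 2315.78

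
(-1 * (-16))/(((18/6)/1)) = 16/3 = 5.33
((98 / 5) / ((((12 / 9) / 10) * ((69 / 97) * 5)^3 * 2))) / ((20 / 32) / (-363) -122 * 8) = -21644952868 / 12931889101125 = -0.00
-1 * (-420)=420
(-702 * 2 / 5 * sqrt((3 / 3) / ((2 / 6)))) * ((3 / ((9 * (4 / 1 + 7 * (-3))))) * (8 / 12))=312 * sqrt(3) / 85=6.36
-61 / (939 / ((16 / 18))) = -488 / 8451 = -0.06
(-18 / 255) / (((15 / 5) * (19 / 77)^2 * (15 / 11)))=-130438 / 460275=-0.28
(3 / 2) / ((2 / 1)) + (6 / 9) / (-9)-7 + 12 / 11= -6217 / 1188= -5.23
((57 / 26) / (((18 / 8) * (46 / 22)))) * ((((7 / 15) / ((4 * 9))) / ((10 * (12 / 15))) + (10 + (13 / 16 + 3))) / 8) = 0.80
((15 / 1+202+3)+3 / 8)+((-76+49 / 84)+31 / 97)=338207 / 2328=145.28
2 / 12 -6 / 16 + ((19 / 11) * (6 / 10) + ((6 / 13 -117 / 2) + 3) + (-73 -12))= -2388851 / 17160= -139.21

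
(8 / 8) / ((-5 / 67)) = -67 / 5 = -13.40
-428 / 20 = -21.40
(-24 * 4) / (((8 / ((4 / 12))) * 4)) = -1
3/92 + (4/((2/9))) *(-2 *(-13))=43059/92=468.03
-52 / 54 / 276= -13 / 3726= -0.00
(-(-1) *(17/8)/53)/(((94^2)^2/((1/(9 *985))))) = 17/293464796088960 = 0.00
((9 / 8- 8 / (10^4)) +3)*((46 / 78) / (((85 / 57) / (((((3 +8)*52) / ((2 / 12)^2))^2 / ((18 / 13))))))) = 499489983.08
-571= -571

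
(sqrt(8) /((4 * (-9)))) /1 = -sqrt(2) /18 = -0.08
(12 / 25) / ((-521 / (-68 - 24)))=1104 / 13025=0.08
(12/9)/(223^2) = 4/149187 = 0.00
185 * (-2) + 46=-324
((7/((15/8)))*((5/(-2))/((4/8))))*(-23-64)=1624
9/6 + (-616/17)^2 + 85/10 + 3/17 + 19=387888/289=1342.17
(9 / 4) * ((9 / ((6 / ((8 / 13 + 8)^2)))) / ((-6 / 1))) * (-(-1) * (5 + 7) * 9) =-762048 / 169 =-4509.16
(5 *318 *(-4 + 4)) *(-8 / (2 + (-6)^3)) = 0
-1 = -1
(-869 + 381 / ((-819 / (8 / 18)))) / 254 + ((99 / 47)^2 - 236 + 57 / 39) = -321933021937 / 1378588302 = -233.52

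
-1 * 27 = -27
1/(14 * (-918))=-1/12852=-0.00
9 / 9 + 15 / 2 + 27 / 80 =707 / 80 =8.84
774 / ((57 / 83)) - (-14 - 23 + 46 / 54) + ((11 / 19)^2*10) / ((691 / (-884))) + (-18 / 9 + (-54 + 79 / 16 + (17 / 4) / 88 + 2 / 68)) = 44653154065811 / 40303299168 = 1107.93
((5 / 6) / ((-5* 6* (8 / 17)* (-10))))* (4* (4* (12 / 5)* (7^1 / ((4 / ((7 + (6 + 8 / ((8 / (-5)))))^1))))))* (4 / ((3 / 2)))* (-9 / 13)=-1904 / 325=-5.86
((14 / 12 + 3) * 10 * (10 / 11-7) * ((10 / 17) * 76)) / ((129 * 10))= -636500 / 72369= -8.80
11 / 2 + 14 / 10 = 69 / 10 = 6.90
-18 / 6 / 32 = -0.09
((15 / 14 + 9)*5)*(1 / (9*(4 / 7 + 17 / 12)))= 470 / 167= 2.81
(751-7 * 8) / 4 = 695 / 4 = 173.75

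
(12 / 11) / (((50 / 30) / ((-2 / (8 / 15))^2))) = 405 / 44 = 9.20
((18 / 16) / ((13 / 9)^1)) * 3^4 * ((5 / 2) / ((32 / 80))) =164025 / 416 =394.29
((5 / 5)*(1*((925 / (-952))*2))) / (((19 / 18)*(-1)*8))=8325 / 36176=0.23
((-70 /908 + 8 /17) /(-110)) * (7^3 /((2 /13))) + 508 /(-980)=-706685351 /83200040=-8.49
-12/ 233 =-0.05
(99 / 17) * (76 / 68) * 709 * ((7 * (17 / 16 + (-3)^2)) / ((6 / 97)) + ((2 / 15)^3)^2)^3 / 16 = 10596400818091983845756525315615048542777 / 24881004738000000000000000000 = 425883155832.06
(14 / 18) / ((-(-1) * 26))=7 / 234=0.03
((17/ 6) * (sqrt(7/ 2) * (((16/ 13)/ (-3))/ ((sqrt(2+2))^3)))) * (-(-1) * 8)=-68 * sqrt(14)/ 117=-2.17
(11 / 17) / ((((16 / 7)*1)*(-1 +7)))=77 / 1632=0.05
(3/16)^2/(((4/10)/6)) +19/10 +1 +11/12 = 16681/3840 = 4.34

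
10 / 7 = 1.43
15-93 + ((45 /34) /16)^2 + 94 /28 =-154612385 /2071552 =-74.64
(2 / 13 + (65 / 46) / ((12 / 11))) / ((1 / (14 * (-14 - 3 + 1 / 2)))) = -800723 / 2392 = -334.75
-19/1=-19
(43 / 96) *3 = 43 / 32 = 1.34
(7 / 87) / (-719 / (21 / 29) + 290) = -49 / 428069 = -0.00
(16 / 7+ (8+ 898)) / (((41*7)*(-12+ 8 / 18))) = -28611 / 104468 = -0.27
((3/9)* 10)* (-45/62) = -75/31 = -2.42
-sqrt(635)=-25.20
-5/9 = -0.56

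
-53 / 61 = -0.87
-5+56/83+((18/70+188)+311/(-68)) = 35430441/197540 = 179.36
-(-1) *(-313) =-313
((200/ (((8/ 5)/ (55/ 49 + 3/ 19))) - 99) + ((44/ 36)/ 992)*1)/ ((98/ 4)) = 2.49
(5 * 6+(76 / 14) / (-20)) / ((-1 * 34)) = -2081 / 2380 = -0.87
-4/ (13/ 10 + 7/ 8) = -160/ 87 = -1.84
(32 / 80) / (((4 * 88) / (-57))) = -57 / 880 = -0.06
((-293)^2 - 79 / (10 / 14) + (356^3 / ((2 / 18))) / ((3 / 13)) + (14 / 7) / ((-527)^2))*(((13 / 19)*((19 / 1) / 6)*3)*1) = 15883285899032227 / 1388645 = 11437974355.60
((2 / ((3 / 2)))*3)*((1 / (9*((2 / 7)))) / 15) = 14 / 135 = 0.10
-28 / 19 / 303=-28 / 5757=-0.00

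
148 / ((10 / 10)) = 148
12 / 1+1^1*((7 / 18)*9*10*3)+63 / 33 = 1308 / 11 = 118.91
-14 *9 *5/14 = -45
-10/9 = -1.11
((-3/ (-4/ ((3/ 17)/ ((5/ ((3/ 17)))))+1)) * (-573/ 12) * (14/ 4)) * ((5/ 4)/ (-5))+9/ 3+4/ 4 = 774787/ 184672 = 4.20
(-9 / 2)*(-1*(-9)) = -81 / 2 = -40.50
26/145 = 0.18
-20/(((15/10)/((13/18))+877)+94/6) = -156/6979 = -0.02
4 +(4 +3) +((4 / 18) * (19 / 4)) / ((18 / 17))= 3887 / 324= 12.00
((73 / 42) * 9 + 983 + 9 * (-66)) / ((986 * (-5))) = -1133 / 13804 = -0.08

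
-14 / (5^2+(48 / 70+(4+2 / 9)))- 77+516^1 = 4131409 / 9421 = 438.53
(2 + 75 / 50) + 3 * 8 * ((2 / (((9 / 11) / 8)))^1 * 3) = 2823 / 2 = 1411.50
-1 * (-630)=630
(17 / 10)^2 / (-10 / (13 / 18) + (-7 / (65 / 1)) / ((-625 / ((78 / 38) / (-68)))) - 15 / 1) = -151688875 / 1514062773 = -0.10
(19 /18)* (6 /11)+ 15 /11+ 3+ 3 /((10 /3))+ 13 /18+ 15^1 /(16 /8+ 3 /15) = 6623 /495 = 13.38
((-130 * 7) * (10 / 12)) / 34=-2275 / 102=-22.30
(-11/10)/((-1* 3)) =11/30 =0.37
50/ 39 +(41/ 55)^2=216809/ 117975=1.84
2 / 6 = 1 / 3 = 0.33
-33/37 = -0.89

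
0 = 0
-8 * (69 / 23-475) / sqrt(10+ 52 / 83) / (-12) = -472 * sqrt(166) / 63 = -96.53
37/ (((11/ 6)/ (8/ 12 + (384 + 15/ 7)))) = 601102/ 77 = 7806.52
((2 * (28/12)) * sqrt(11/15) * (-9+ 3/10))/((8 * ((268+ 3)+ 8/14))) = -1421 * sqrt(165)/1140600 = -0.02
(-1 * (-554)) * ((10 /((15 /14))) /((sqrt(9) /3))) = 15512 /3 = 5170.67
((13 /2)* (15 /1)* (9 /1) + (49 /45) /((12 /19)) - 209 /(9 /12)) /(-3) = -324301 /1620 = -200.19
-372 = -372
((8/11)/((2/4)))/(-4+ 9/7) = -112/209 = -0.54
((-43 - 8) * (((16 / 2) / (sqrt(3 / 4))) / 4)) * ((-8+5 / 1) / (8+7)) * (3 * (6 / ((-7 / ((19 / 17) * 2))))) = -2736 * sqrt(3) / 35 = -135.40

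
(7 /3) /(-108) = -7 /324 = -0.02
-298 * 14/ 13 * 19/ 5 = -79268/ 65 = -1219.51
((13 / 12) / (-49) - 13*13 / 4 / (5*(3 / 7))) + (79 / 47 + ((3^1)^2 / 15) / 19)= -3943894 / 218785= -18.03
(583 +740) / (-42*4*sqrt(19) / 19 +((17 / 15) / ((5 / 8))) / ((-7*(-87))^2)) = -21496652511193479375*sqrt(19) / 2729733652215001072-11886615513675 / 2729733652215001072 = -34.33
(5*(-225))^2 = 1265625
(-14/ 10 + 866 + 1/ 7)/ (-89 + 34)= -30266/ 1925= -15.72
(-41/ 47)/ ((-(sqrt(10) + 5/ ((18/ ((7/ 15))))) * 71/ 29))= -449442/ 97143407 + 3467124 * sqrt(10)/ 97143407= 0.11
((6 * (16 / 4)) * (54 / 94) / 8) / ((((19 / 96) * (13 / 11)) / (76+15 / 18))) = 6572016 / 11609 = 566.11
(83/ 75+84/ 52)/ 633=2654/ 617175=0.00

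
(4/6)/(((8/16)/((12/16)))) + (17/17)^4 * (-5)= -4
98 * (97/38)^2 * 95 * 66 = 76071765/19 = 4003777.11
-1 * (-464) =464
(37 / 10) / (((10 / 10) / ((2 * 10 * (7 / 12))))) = 259 / 6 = 43.17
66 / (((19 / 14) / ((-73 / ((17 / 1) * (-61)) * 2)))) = 134904 / 19703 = 6.85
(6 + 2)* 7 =56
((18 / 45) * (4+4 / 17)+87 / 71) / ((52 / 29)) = 510951 / 313820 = 1.63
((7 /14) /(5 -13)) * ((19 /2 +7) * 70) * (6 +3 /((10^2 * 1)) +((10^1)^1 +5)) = -485793 /320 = -1518.10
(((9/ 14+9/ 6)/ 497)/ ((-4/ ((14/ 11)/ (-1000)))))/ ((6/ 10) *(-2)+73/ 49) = 21/ 4436080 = 0.00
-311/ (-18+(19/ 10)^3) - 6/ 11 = 27.37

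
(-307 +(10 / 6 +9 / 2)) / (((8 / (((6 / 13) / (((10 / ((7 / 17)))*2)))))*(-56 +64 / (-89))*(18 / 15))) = 1124515 / 214196736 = 0.01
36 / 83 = 0.43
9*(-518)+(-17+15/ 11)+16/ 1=-51278/ 11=-4661.64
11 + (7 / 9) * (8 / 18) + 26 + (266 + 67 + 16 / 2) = 30646 / 81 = 378.35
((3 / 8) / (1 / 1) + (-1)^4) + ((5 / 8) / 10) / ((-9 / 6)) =4 / 3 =1.33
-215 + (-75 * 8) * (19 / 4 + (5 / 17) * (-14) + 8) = -91705 / 17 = -5394.41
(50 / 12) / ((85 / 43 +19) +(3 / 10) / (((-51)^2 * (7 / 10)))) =0.20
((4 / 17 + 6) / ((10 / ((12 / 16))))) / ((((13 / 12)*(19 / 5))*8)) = 477 / 33592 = 0.01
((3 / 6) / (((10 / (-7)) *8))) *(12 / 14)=-3 / 80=-0.04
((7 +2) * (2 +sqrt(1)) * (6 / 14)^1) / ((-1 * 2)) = -5.79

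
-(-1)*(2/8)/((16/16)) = 1/4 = 0.25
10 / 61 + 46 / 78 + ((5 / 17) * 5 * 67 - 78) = 860752 / 40443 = 21.28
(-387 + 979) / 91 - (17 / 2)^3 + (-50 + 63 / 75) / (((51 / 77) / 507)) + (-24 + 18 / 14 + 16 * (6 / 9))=-35503836793 / 928200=-38250.20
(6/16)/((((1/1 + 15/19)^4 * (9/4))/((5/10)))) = 130321/16036032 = 0.01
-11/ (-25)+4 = 111/ 25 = 4.44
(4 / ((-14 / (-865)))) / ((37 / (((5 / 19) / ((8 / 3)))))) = 12975 / 19684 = 0.66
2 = 2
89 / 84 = 1.06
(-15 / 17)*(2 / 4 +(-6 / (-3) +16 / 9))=-3.77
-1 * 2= -2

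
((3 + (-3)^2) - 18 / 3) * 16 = 96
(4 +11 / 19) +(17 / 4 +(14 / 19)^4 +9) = 9447609 / 521284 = 18.12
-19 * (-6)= 114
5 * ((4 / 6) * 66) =220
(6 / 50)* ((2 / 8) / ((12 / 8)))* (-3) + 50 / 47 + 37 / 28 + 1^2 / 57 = 4393457 / 1875300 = 2.34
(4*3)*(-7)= -84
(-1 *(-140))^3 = 2744000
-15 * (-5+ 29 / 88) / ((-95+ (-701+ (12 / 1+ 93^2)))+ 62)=0.01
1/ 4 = 0.25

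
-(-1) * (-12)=-12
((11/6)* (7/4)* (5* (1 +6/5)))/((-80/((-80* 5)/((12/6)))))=4235/48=88.23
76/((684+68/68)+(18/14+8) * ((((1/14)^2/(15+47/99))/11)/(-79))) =12619831616/113744534375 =0.11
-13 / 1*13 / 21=-169 / 21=-8.05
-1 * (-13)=13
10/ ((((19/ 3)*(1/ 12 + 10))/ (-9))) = -3240/ 2299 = -1.41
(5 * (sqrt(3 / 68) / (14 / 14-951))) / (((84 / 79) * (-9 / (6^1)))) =79 * sqrt(51) / 813960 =0.00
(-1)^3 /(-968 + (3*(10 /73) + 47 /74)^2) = 29181604 /28215858871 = 0.00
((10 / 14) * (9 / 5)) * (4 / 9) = 4 / 7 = 0.57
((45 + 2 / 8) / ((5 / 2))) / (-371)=-181 / 3710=-0.05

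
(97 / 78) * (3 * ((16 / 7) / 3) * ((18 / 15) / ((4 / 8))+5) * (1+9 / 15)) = 229696 / 6825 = 33.66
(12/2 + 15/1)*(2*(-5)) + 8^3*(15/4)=1710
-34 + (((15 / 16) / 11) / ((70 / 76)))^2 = -12898255 / 379456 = -33.99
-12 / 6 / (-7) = 2 / 7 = 0.29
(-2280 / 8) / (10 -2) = -285 / 8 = -35.62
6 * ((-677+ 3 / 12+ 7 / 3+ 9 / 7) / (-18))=56543 / 252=224.38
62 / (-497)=-62 / 497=-0.12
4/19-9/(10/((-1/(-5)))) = 29/950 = 0.03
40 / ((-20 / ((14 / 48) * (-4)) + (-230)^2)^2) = 49 / 3430274410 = 0.00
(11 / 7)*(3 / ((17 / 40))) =1320 / 119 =11.09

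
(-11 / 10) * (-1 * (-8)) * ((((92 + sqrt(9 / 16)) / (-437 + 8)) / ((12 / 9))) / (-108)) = -371 / 28080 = -0.01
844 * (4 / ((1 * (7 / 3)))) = 10128 / 7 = 1446.86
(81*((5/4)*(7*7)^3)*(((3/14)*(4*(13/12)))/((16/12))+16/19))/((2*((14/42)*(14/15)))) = 71632214325/2432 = 29454035.50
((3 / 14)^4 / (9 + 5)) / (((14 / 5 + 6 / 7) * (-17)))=-405 / 167186432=-0.00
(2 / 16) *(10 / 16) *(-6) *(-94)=44.06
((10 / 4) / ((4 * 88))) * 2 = 5 / 352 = 0.01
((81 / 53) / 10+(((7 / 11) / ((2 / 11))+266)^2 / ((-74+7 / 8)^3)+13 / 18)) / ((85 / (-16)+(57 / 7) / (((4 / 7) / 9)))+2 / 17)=1989411266992 / 355150275289875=0.01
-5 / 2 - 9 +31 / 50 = -272 / 25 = -10.88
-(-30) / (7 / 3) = 90 / 7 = 12.86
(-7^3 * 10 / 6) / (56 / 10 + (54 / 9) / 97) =-831775 / 8238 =-100.97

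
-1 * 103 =-103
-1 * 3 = -3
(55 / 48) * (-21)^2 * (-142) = -574035 / 8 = -71754.38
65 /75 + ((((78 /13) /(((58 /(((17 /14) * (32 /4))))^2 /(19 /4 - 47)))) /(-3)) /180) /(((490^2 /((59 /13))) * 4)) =0.87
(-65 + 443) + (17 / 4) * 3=390.75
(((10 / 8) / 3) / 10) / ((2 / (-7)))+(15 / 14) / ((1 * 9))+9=1005 / 112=8.97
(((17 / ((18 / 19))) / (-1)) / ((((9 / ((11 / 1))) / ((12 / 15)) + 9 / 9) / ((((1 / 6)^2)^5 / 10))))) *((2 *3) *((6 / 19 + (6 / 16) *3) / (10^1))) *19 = -259369 / 1076297932800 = -0.00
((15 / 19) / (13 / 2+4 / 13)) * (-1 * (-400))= 52000 / 1121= 46.39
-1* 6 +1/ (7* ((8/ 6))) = -165/ 28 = -5.89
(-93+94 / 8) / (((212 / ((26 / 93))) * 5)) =-845 / 39432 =-0.02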